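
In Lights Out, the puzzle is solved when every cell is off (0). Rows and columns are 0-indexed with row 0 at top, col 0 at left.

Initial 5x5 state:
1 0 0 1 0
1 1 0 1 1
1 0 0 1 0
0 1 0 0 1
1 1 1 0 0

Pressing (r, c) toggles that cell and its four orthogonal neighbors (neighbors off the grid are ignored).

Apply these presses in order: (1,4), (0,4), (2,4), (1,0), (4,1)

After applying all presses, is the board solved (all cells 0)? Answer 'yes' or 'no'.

Answer: yes

Derivation:
After press 1 at (1,4):
1 0 0 1 1
1 1 0 0 0
1 0 0 1 1
0 1 0 0 1
1 1 1 0 0

After press 2 at (0,4):
1 0 0 0 0
1 1 0 0 1
1 0 0 1 1
0 1 0 0 1
1 1 1 0 0

After press 3 at (2,4):
1 0 0 0 0
1 1 0 0 0
1 0 0 0 0
0 1 0 0 0
1 1 1 0 0

After press 4 at (1,0):
0 0 0 0 0
0 0 0 0 0
0 0 0 0 0
0 1 0 0 0
1 1 1 0 0

After press 5 at (4,1):
0 0 0 0 0
0 0 0 0 0
0 0 0 0 0
0 0 0 0 0
0 0 0 0 0

Lights still on: 0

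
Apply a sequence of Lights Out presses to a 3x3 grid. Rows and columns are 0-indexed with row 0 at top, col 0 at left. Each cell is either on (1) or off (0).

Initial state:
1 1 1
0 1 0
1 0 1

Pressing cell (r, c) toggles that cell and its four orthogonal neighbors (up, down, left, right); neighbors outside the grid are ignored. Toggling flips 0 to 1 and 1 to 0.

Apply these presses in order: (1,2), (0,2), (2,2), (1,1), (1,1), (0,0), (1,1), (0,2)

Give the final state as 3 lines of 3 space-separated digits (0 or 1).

Answer: 0 1 0
0 1 1
1 0 1

Derivation:
After press 1 at (1,2):
1 1 0
0 0 1
1 0 0

After press 2 at (0,2):
1 0 1
0 0 0
1 0 0

After press 3 at (2,2):
1 0 1
0 0 1
1 1 1

After press 4 at (1,1):
1 1 1
1 1 0
1 0 1

After press 5 at (1,1):
1 0 1
0 0 1
1 1 1

After press 6 at (0,0):
0 1 1
1 0 1
1 1 1

After press 7 at (1,1):
0 0 1
0 1 0
1 0 1

After press 8 at (0,2):
0 1 0
0 1 1
1 0 1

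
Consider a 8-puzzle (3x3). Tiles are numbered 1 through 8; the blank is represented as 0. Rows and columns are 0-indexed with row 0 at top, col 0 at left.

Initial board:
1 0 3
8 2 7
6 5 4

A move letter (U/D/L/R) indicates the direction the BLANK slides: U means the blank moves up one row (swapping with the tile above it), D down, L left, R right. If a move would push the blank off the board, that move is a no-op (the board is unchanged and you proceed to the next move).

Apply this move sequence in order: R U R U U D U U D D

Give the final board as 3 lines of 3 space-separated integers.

After move 1 (R):
1 3 0
8 2 7
6 5 4

After move 2 (U):
1 3 0
8 2 7
6 5 4

After move 3 (R):
1 3 0
8 2 7
6 5 4

After move 4 (U):
1 3 0
8 2 7
6 5 4

After move 5 (U):
1 3 0
8 2 7
6 5 4

After move 6 (D):
1 3 7
8 2 0
6 5 4

After move 7 (U):
1 3 0
8 2 7
6 5 4

After move 8 (U):
1 3 0
8 2 7
6 5 4

After move 9 (D):
1 3 7
8 2 0
6 5 4

After move 10 (D):
1 3 7
8 2 4
6 5 0

Answer: 1 3 7
8 2 4
6 5 0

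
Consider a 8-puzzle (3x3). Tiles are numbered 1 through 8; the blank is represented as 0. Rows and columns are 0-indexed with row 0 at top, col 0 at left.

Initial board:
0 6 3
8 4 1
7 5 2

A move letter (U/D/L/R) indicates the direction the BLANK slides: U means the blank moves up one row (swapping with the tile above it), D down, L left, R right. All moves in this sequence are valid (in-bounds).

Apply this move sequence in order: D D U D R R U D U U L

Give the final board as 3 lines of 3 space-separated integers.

After move 1 (D):
8 6 3
0 4 1
7 5 2

After move 2 (D):
8 6 3
7 4 1
0 5 2

After move 3 (U):
8 6 3
0 4 1
7 5 2

After move 4 (D):
8 6 3
7 4 1
0 5 2

After move 5 (R):
8 6 3
7 4 1
5 0 2

After move 6 (R):
8 6 3
7 4 1
5 2 0

After move 7 (U):
8 6 3
7 4 0
5 2 1

After move 8 (D):
8 6 3
7 4 1
5 2 0

After move 9 (U):
8 6 3
7 4 0
5 2 1

After move 10 (U):
8 6 0
7 4 3
5 2 1

After move 11 (L):
8 0 6
7 4 3
5 2 1

Answer: 8 0 6
7 4 3
5 2 1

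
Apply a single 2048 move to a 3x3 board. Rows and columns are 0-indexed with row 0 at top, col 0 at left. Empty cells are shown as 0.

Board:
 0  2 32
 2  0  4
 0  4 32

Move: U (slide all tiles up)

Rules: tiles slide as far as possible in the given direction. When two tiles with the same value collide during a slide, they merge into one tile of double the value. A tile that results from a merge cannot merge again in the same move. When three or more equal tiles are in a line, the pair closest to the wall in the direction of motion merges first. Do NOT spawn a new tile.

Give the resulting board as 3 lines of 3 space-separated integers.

Slide up:
col 0: [0, 2, 0] -> [2, 0, 0]
col 1: [2, 0, 4] -> [2, 4, 0]
col 2: [32, 4, 32] -> [32, 4, 32]

Answer:  2  2 32
 0  4  4
 0  0 32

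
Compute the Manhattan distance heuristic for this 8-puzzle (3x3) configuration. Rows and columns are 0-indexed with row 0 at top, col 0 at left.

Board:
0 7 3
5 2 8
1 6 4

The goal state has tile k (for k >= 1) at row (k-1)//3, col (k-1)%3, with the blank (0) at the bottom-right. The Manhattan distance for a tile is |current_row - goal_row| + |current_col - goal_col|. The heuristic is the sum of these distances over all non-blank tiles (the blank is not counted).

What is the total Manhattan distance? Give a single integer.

Tile 7: at (0,1), goal (2,0), distance |0-2|+|1-0| = 3
Tile 3: at (0,2), goal (0,2), distance |0-0|+|2-2| = 0
Tile 5: at (1,0), goal (1,1), distance |1-1|+|0-1| = 1
Tile 2: at (1,1), goal (0,1), distance |1-0|+|1-1| = 1
Tile 8: at (1,2), goal (2,1), distance |1-2|+|2-1| = 2
Tile 1: at (2,0), goal (0,0), distance |2-0|+|0-0| = 2
Tile 6: at (2,1), goal (1,2), distance |2-1|+|1-2| = 2
Tile 4: at (2,2), goal (1,0), distance |2-1|+|2-0| = 3
Sum: 3 + 0 + 1 + 1 + 2 + 2 + 2 + 3 = 14

Answer: 14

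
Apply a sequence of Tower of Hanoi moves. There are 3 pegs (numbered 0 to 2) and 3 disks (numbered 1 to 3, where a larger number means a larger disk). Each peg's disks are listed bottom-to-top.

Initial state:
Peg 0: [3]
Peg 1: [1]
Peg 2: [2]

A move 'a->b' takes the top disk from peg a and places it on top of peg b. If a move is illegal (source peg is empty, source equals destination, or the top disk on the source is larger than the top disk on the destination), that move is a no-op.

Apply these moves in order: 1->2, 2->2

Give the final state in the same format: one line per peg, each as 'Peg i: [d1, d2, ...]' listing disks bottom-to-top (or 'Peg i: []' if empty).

Answer: Peg 0: [3]
Peg 1: []
Peg 2: [2, 1]

Derivation:
After move 1 (1->2):
Peg 0: [3]
Peg 1: []
Peg 2: [2, 1]

After move 2 (2->2):
Peg 0: [3]
Peg 1: []
Peg 2: [2, 1]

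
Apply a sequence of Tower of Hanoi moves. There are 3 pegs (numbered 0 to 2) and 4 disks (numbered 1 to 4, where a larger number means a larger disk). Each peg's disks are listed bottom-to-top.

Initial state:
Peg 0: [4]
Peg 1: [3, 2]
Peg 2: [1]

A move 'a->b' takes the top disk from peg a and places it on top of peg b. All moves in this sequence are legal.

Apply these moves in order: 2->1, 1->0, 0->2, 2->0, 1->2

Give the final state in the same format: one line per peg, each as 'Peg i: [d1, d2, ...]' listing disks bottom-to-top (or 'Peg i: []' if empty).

Answer: Peg 0: [4, 1]
Peg 1: [3]
Peg 2: [2]

Derivation:
After move 1 (2->1):
Peg 0: [4]
Peg 1: [3, 2, 1]
Peg 2: []

After move 2 (1->0):
Peg 0: [4, 1]
Peg 1: [3, 2]
Peg 2: []

After move 3 (0->2):
Peg 0: [4]
Peg 1: [3, 2]
Peg 2: [1]

After move 4 (2->0):
Peg 0: [4, 1]
Peg 1: [3, 2]
Peg 2: []

After move 5 (1->2):
Peg 0: [4, 1]
Peg 1: [3]
Peg 2: [2]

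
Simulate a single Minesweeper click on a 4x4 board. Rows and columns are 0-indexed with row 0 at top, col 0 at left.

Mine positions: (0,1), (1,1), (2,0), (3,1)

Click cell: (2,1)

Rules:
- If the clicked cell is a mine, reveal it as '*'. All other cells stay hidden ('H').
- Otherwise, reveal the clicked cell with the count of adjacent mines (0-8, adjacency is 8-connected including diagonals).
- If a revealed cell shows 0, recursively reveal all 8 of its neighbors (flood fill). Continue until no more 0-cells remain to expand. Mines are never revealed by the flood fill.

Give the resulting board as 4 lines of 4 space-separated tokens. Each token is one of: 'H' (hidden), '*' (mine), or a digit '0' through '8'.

H H H H
H H H H
H 3 H H
H H H H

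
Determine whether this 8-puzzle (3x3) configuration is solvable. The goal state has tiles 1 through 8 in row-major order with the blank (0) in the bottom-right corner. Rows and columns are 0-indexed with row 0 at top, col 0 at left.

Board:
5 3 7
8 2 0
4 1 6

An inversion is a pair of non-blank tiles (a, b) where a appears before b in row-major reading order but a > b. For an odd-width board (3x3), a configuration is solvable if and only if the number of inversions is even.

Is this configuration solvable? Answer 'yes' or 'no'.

Inversions (pairs i<j in row-major order where tile[i] > tile[j] > 0): 16
16 is even, so the puzzle is solvable.

Answer: yes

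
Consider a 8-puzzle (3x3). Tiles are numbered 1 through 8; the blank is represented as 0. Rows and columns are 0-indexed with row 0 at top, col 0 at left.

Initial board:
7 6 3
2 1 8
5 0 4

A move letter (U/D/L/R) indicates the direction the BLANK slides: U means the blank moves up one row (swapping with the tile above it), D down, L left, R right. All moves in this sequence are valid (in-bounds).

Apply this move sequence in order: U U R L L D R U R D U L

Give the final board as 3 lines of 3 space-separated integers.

After move 1 (U):
7 6 3
2 0 8
5 1 4

After move 2 (U):
7 0 3
2 6 8
5 1 4

After move 3 (R):
7 3 0
2 6 8
5 1 4

After move 4 (L):
7 0 3
2 6 8
5 1 4

After move 5 (L):
0 7 3
2 6 8
5 1 4

After move 6 (D):
2 7 3
0 6 8
5 1 4

After move 7 (R):
2 7 3
6 0 8
5 1 4

After move 8 (U):
2 0 3
6 7 8
5 1 4

After move 9 (R):
2 3 0
6 7 8
5 1 4

After move 10 (D):
2 3 8
6 7 0
5 1 4

After move 11 (U):
2 3 0
6 7 8
5 1 4

After move 12 (L):
2 0 3
6 7 8
5 1 4

Answer: 2 0 3
6 7 8
5 1 4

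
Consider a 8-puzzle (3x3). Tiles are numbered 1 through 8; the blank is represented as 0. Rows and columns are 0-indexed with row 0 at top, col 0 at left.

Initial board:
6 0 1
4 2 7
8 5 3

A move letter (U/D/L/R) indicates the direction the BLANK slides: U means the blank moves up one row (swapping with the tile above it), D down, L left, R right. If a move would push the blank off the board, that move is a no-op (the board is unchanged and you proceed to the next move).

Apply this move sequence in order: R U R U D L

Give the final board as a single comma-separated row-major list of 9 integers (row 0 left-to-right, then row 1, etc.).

Answer: 6, 1, 7, 4, 0, 2, 8, 5, 3

Derivation:
After move 1 (R):
6 1 0
4 2 7
8 5 3

After move 2 (U):
6 1 0
4 2 7
8 5 3

After move 3 (R):
6 1 0
4 2 7
8 5 3

After move 4 (U):
6 1 0
4 2 7
8 5 3

After move 5 (D):
6 1 7
4 2 0
8 5 3

After move 6 (L):
6 1 7
4 0 2
8 5 3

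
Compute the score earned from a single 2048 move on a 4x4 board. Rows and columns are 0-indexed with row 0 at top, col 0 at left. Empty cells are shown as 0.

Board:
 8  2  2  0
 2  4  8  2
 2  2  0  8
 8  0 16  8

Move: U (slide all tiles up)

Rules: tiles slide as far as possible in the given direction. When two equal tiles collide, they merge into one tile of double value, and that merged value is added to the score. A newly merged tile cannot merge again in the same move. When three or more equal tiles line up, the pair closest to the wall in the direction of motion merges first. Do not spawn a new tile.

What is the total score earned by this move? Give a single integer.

Slide up:
col 0: [8, 2, 2, 8] -> [8, 4, 8, 0]  score +4 (running 4)
col 1: [2, 4, 2, 0] -> [2, 4, 2, 0]  score +0 (running 4)
col 2: [2, 8, 0, 16] -> [2, 8, 16, 0]  score +0 (running 4)
col 3: [0, 2, 8, 8] -> [2, 16, 0, 0]  score +16 (running 20)
Board after move:
 8  2  2  2
 4  4  8 16
 8  2 16  0
 0  0  0  0

Answer: 20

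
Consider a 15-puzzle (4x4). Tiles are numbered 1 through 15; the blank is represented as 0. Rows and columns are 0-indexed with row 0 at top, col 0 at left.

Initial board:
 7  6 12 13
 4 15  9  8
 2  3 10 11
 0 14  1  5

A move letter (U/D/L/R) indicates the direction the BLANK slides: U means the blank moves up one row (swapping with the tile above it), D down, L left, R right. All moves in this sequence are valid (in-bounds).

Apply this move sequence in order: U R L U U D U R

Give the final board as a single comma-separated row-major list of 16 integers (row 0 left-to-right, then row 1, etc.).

After move 1 (U):
 7  6 12 13
 4 15  9  8
 0  3 10 11
 2 14  1  5

After move 2 (R):
 7  6 12 13
 4 15  9  8
 3  0 10 11
 2 14  1  5

After move 3 (L):
 7  6 12 13
 4 15  9  8
 0  3 10 11
 2 14  1  5

After move 4 (U):
 7  6 12 13
 0 15  9  8
 4  3 10 11
 2 14  1  5

After move 5 (U):
 0  6 12 13
 7 15  9  8
 4  3 10 11
 2 14  1  5

After move 6 (D):
 7  6 12 13
 0 15  9  8
 4  3 10 11
 2 14  1  5

After move 7 (U):
 0  6 12 13
 7 15  9  8
 4  3 10 11
 2 14  1  5

After move 8 (R):
 6  0 12 13
 7 15  9  8
 4  3 10 11
 2 14  1  5

Answer: 6, 0, 12, 13, 7, 15, 9, 8, 4, 3, 10, 11, 2, 14, 1, 5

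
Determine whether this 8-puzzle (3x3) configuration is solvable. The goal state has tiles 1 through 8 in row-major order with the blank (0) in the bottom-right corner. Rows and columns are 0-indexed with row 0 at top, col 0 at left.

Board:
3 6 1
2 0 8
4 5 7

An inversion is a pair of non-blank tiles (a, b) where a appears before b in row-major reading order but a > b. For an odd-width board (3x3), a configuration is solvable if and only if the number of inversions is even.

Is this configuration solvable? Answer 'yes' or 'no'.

Inversions (pairs i<j in row-major order where tile[i] > tile[j] > 0): 9
9 is odd, so the puzzle is not solvable.

Answer: no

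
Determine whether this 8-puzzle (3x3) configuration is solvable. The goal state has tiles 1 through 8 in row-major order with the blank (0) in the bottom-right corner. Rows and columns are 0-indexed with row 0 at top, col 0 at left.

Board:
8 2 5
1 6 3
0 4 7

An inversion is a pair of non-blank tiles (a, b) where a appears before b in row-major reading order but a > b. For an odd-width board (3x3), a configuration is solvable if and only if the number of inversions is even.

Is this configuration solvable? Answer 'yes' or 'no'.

Inversions (pairs i<j in row-major order where tile[i] > tile[j] > 0): 13
13 is odd, so the puzzle is not solvable.

Answer: no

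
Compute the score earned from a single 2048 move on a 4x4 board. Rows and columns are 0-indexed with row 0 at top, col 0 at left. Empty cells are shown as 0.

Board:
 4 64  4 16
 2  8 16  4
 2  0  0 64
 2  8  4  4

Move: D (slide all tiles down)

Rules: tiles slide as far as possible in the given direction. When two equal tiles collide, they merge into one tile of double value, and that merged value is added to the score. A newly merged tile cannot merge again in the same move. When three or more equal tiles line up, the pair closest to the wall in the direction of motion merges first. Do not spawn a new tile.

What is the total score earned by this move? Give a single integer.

Slide down:
col 0: [4, 2, 2, 2] -> [0, 4, 2, 4]  score +4 (running 4)
col 1: [64, 8, 0, 8] -> [0, 0, 64, 16]  score +16 (running 20)
col 2: [4, 16, 0, 4] -> [0, 4, 16, 4]  score +0 (running 20)
col 3: [16, 4, 64, 4] -> [16, 4, 64, 4]  score +0 (running 20)
Board after move:
 0  0  0 16
 4  0  4  4
 2 64 16 64
 4 16  4  4

Answer: 20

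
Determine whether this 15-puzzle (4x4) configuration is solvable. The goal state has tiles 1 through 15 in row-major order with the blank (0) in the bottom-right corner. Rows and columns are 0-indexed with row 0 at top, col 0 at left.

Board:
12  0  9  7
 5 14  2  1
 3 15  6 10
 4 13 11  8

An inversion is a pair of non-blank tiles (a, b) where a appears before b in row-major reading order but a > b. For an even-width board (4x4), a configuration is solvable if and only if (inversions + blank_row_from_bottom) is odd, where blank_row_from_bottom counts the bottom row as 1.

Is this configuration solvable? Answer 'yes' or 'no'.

Answer: yes

Derivation:
Inversions: 51
Blank is in row 0 (0-indexed from top), which is row 4 counting from the bottom (bottom = 1).
51 + 4 = 55, which is odd, so the puzzle is solvable.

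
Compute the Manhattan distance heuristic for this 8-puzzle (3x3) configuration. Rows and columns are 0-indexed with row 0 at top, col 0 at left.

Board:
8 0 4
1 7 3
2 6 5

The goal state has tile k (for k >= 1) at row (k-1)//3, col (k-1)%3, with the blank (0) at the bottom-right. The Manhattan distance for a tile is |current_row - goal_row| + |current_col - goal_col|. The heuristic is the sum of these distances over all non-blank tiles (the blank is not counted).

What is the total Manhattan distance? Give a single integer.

Answer: 17

Derivation:
Tile 8: at (0,0), goal (2,1), distance |0-2|+|0-1| = 3
Tile 4: at (0,2), goal (1,0), distance |0-1|+|2-0| = 3
Tile 1: at (1,0), goal (0,0), distance |1-0|+|0-0| = 1
Tile 7: at (1,1), goal (2,0), distance |1-2|+|1-0| = 2
Tile 3: at (1,2), goal (0,2), distance |1-0|+|2-2| = 1
Tile 2: at (2,0), goal (0,1), distance |2-0|+|0-1| = 3
Tile 6: at (2,1), goal (1,2), distance |2-1|+|1-2| = 2
Tile 5: at (2,2), goal (1,1), distance |2-1|+|2-1| = 2
Sum: 3 + 3 + 1 + 2 + 1 + 3 + 2 + 2 = 17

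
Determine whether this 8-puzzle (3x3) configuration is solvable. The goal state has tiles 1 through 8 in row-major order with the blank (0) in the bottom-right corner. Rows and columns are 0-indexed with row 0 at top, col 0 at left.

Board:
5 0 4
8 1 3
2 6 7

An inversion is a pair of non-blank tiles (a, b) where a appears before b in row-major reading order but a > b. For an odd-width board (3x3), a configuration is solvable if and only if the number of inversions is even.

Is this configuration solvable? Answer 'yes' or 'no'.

Inversions (pairs i<j in row-major order where tile[i] > tile[j] > 0): 13
13 is odd, so the puzzle is not solvable.

Answer: no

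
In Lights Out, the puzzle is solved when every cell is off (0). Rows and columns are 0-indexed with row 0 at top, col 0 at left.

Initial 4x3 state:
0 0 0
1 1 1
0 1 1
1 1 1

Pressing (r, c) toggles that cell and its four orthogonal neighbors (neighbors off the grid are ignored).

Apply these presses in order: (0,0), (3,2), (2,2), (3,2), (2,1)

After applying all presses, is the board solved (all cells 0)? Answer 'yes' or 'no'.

After press 1 at (0,0):
1 1 0
0 1 1
0 1 1
1 1 1

After press 2 at (3,2):
1 1 0
0 1 1
0 1 0
1 0 0

After press 3 at (2,2):
1 1 0
0 1 0
0 0 1
1 0 1

After press 4 at (3,2):
1 1 0
0 1 0
0 0 0
1 1 0

After press 5 at (2,1):
1 1 0
0 0 0
1 1 1
1 0 0

Lights still on: 6

Answer: no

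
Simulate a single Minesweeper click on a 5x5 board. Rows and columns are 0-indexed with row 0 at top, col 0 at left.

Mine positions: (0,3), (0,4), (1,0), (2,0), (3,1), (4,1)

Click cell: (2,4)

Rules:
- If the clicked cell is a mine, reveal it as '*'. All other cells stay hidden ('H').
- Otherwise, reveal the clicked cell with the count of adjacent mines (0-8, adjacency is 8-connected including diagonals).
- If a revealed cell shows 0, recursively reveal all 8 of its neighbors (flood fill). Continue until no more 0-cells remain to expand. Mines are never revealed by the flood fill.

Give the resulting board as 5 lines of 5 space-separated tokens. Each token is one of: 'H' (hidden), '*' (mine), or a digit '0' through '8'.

H H H H H
H H 1 2 2
H H 1 0 0
H H 2 0 0
H H 2 0 0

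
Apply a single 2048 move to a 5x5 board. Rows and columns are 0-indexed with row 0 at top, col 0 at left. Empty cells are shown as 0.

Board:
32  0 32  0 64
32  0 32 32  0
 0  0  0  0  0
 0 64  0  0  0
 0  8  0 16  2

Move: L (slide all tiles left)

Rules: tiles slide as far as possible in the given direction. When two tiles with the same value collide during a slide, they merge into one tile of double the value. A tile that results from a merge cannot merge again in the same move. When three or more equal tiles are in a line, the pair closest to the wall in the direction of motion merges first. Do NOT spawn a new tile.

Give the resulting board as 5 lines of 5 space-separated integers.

Slide left:
row 0: [32, 0, 32, 0, 64] -> [64, 64, 0, 0, 0]
row 1: [32, 0, 32, 32, 0] -> [64, 32, 0, 0, 0]
row 2: [0, 0, 0, 0, 0] -> [0, 0, 0, 0, 0]
row 3: [0, 64, 0, 0, 0] -> [64, 0, 0, 0, 0]
row 4: [0, 8, 0, 16, 2] -> [8, 16, 2, 0, 0]

Answer: 64 64  0  0  0
64 32  0  0  0
 0  0  0  0  0
64  0  0  0  0
 8 16  2  0  0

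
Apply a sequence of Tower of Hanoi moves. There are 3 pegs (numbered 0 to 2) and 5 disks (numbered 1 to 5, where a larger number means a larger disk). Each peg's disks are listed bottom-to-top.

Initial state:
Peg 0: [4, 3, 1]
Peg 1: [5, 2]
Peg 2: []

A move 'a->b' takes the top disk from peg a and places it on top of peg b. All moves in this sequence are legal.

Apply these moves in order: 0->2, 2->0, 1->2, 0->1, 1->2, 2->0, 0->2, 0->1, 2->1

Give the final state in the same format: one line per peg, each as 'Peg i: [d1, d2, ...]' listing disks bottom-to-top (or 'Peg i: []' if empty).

Answer: Peg 0: [4]
Peg 1: [5, 3, 1]
Peg 2: [2]

Derivation:
After move 1 (0->2):
Peg 0: [4, 3]
Peg 1: [5, 2]
Peg 2: [1]

After move 2 (2->0):
Peg 0: [4, 3, 1]
Peg 1: [5, 2]
Peg 2: []

After move 3 (1->2):
Peg 0: [4, 3, 1]
Peg 1: [5]
Peg 2: [2]

After move 4 (0->1):
Peg 0: [4, 3]
Peg 1: [5, 1]
Peg 2: [2]

After move 5 (1->2):
Peg 0: [4, 3]
Peg 1: [5]
Peg 2: [2, 1]

After move 6 (2->0):
Peg 0: [4, 3, 1]
Peg 1: [5]
Peg 2: [2]

After move 7 (0->2):
Peg 0: [4, 3]
Peg 1: [5]
Peg 2: [2, 1]

After move 8 (0->1):
Peg 0: [4]
Peg 1: [5, 3]
Peg 2: [2, 1]

After move 9 (2->1):
Peg 0: [4]
Peg 1: [5, 3, 1]
Peg 2: [2]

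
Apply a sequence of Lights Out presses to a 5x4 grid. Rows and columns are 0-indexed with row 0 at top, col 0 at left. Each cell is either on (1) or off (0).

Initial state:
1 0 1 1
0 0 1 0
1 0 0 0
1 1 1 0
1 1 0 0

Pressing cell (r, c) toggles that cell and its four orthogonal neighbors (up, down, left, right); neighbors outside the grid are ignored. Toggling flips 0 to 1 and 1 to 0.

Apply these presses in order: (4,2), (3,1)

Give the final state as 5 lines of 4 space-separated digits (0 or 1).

Answer: 1 0 1 1
0 0 1 0
1 1 0 0
0 0 1 0
1 1 1 1

Derivation:
After press 1 at (4,2):
1 0 1 1
0 0 1 0
1 0 0 0
1 1 0 0
1 0 1 1

After press 2 at (3,1):
1 0 1 1
0 0 1 0
1 1 0 0
0 0 1 0
1 1 1 1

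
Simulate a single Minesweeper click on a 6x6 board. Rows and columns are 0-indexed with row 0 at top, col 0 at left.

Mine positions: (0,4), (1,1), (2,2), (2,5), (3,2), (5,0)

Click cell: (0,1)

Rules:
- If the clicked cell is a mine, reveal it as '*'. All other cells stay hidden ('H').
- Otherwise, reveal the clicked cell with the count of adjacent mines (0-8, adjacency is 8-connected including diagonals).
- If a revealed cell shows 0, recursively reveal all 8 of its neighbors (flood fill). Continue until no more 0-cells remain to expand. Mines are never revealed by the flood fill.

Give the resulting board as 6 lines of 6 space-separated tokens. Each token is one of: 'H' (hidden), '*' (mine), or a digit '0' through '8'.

H 1 H H H H
H H H H H H
H H H H H H
H H H H H H
H H H H H H
H H H H H H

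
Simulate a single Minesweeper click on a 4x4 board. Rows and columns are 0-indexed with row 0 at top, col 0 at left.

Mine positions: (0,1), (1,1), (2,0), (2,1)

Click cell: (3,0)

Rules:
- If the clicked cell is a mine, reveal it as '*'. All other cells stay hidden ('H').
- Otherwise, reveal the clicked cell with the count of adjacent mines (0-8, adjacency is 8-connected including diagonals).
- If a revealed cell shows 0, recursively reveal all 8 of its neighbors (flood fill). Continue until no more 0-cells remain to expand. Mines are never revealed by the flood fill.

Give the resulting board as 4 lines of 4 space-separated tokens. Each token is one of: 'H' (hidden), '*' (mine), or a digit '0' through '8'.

H H H H
H H H H
H H H H
2 H H H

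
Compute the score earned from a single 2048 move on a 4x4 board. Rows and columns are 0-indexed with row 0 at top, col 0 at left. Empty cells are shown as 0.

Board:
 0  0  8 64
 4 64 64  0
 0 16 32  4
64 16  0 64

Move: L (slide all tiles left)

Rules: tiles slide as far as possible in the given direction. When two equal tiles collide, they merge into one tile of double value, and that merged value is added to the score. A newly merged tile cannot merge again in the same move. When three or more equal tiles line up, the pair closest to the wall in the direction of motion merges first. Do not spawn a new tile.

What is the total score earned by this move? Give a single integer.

Slide left:
row 0: [0, 0, 8, 64] -> [8, 64, 0, 0]  score +0 (running 0)
row 1: [4, 64, 64, 0] -> [4, 128, 0, 0]  score +128 (running 128)
row 2: [0, 16, 32, 4] -> [16, 32, 4, 0]  score +0 (running 128)
row 3: [64, 16, 0, 64] -> [64, 16, 64, 0]  score +0 (running 128)
Board after move:
  8  64   0   0
  4 128   0   0
 16  32   4   0
 64  16  64   0

Answer: 128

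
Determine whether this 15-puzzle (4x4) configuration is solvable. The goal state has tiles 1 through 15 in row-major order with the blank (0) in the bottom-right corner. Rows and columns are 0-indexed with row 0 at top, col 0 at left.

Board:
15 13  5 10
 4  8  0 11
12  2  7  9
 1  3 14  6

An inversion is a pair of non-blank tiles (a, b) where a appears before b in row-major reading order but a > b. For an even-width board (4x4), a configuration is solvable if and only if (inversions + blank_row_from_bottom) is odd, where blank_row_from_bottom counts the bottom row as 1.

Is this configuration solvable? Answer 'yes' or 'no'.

Answer: yes

Derivation:
Inversions: 66
Blank is in row 1 (0-indexed from top), which is row 3 counting from the bottom (bottom = 1).
66 + 3 = 69, which is odd, so the puzzle is solvable.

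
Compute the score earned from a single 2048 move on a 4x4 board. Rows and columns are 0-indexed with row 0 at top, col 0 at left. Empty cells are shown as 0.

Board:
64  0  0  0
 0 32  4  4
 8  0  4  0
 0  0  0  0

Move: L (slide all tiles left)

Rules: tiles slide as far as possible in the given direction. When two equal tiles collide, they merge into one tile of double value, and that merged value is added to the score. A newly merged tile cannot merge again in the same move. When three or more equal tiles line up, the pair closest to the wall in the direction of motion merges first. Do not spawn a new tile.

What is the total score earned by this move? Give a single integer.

Answer: 8

Derivation:
Slide left:
row 0: [64, 0, 0, 0] -> [64, 0, 0, 0]  score +0 (running 0)
row 1: [0, 32, 4, 4] -> [32, 8, 0, 0]  score +8 (running 8)
row 2: [8, 0, 4, 0] -> [8, 4, 0, 0]  score +0 (running 8)
row 3: [0, 0, 0, 0] -> [0, 0, 0, 0]  score +0 (running 8)
Board after move:
64  0  0  0
32  8  0  0
 8  4  0  0
 0  0  0  0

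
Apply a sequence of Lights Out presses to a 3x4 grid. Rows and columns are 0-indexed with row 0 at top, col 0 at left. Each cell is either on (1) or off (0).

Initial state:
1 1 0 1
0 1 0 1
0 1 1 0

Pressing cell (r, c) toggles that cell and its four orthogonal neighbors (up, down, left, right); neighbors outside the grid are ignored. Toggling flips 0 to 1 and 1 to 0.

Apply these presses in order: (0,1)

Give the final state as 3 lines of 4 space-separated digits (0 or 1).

After press 1 at (0,1):
0 0 1 1
0 0 0 1
0 1 1 0

Answer: 0 0 1 1
0 0 0 1
0 1 1 0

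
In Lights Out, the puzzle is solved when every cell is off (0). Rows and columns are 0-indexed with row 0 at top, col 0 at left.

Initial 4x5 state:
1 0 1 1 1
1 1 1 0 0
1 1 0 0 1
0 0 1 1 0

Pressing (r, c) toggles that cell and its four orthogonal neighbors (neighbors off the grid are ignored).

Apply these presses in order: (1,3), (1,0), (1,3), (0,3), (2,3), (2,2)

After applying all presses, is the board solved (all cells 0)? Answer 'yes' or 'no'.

After press 1 at (1,3):
1 0 1 0 1
1 1 0 1 1
1 1 0 1 1
0 0 1 1 0

After press 2 at (1,0):
0 0 1 0 1
0 0 0 1 1
0 1 0 1 1
0 0 1 1 0

After press 3 at (1,3):
0 0 1 1 1
0 0 1 0 0
0 1 0 0 1
0 0 1 1 0

After press 4 at (0,3):
0 0 0 0 0
0 0 1 1 0
0 1 0 0 1
0 0 1 1 0

After press 5 at (2,3):
0 0 0 0 0
0 0 1 0 0
0 1 1 1 0
0 0 1 0 0

After press 6 at (2,2):
0 0 0 0 0
0 0 0 0 0
0 0 0 0 0
0 0 0 0 0

Lights still on: 0

Answer: yes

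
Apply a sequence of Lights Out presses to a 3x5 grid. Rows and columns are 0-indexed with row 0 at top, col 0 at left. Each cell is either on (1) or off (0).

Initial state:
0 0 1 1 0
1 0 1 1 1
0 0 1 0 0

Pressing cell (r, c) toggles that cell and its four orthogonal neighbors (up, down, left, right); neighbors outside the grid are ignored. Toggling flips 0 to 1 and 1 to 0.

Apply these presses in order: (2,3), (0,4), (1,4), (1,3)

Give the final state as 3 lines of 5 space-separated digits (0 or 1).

Answer: 0 0 1 1 0
1 0 0 0 0
0 0 0 0 0

Derivation:
After press 1 at (2,3):
0 0 1 1 0
1 0 1 0 1
0 0 0 1 1

After press 2 at (0,4):
0 0 1 0 1
1 0 1 0 0
0 0 0 1 1

After press 3 at (1,4):
0 0 1 0 0
1 0 1 1 1
0 0 0 1 0

After press 4 at (1,3):
0 0 1 1 0
1 0 0 0 0
0 0 0 0 0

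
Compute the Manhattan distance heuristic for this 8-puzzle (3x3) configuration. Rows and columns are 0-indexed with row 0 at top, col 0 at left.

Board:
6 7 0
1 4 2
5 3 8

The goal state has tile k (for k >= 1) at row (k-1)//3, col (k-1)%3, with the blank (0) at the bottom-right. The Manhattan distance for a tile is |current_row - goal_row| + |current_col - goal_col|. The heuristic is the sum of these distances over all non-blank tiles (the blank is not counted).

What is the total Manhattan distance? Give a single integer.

Tile 6: at (0,0), goal (1,2), distance |0-1|+|0-2| = 3
Tile 7: at (0,1), goal (2,0), distance |0-2|+|1-0| = 3
Tile 1: at (1,0), goal (0,0), distance |1-0|+|0-0| = 1
Tile 4: at (1,1), goal (1,0), distance |1-1|+|1-0| = 1
Tile 2: at (1,2), goal (0,1), distance |1-0|+|2-1| = 2
Tile 5: at (2,0), goal (1,1), distance |2-1|+|0-1| = 2
Tile 3: at (2,1), goal (0,2), distance |2-0|+|1-2| = 3
Tile 8: at (2,2), goal (2,1), distance |2-2|+|2-1| = 1
Sum: 3 + 3 + 1 + 1 + 2 + 2 + 3 + 1 = 16

Answer: 16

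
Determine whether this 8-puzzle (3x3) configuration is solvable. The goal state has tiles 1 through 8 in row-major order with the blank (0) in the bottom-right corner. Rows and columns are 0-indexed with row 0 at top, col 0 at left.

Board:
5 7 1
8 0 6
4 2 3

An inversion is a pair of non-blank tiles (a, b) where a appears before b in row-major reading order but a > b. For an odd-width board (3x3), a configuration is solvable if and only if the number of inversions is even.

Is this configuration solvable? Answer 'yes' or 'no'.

Inversions (pairs i<j in row-major order where tile[i] > tile[j] > 0): 18
18 is even, so the puzzle is solvable.

Answer: yes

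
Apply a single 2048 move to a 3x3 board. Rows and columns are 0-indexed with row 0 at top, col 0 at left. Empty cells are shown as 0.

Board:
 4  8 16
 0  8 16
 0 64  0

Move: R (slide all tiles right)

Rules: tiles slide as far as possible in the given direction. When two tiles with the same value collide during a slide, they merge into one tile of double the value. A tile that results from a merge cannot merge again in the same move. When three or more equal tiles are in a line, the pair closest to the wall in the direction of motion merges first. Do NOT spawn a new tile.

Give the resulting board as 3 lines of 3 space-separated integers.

Slide right:
row 0: [4, 8, 16] -> [4, 8, 16]
row 1: [0, 8, 16] -> [0, 8, 16]
row 2: [0, 64, 0] -> [0, 0, 64]

Answer:  4  8 16
 0  8 16
 0  0 64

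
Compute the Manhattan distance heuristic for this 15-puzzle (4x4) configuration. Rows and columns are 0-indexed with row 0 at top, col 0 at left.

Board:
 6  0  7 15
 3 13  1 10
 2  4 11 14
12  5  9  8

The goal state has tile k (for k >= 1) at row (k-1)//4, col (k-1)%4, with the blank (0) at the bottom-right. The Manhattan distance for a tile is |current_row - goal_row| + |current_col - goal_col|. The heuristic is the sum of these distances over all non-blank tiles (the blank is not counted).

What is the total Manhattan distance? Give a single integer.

Answer: 41

Derivation:
Tile 6: at (0,0), goal (1,1), distance |0-1|+|0-1| = 2
Tile 7: at (0,2), goal (1,2), distance |0-1|+|2-2| = 1
Tile 15: at (0,3), goal (3,2), distance |0-3|+|3-2| = 4
Tile 3: at (1,0), goal (0,2), distance |1-0|+|0-2| = 3
Tile 13: at (1,1), goal (3,0), distance |1-3|+|1-0| = 3
Tile 1: at (1,2), goal (0,0), distance |1-0|+|2-0| = 3
Tile 10: at (1,3), goal (2,1), distance |1-2|+|3-1| = 3
Tile 2: at (2,0), goal (0,1), distance |2-0|+|0-1| = 3
Tile 4: at (2,1), goal (0,3), distance |2-0|+|1-3| = 4
Tile 11: at (2,2), goal (2,2), distance |2-2|+|2-2| = 0
Tile 14: at (2,3), goal (3,1), distance |2-3|+|3-1| = 3
Tile 12: at (3,0), goal (2,3), distance |3-2|+|0-3| = 4
Tile 5: at (3,1), goal (1,0), distance |3-1|+|1-0| = 3
Tile 9: at (3,2), goal (2,0), distance |3-2|+|2-0| = 3
Tile 8: at (3,3), goal (1,3), distance |3-1|+|3-3| = 2
Sum: 2 + 1 + 4 + 3 + 3 + 3 + 3 + 3 + 4 + 0 + 3 + 4 + 3 + 3 + 2 = 41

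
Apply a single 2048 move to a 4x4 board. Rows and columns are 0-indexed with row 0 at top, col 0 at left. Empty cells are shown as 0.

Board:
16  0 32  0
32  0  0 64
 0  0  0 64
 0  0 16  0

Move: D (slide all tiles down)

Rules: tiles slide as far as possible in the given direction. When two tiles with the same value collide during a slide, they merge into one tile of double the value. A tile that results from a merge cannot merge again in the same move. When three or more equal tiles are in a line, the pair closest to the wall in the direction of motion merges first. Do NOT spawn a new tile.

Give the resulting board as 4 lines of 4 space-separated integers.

Slide down:
col 0: [16, 32, 0, 0] -> [0, 0, 16, 32]
col 1: [0, 0, 0, 0] -> [0, 0, 0, 0]
col 2: [32, 0, 0, 16] -> [0, 0, 32, 16]
col 3: [0, 64, 64, 0] -> [0, 0, 0, 128]

Answer:   0   0   0   0
  0   0   0   0
 16   0  32   0
 32   0  16 128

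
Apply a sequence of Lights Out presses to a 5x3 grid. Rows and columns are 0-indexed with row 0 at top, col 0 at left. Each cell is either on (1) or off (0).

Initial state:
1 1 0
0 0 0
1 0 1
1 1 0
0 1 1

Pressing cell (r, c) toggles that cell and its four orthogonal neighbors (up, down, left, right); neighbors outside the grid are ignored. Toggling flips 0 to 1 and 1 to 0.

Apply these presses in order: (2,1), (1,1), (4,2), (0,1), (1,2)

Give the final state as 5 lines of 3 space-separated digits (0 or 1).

After press 1 at (2,1):
1 1 0
0 1 0
0 1 0
1 0 0
0 1 1

After press 2 at (1,1):
1 0 0
1 0 1
0 0 0
1 0 0
0 1 1

After press 3 at (4,2):
1 0 0
1 0 1
0 0 0
1 0 1
0 0 0

After press 4 at (0,1):
0 1 1
1 1 1
0 0 0
1 0 1
0 0 0

After press 5 at (1,2):
0 1 0
1 0 0
0 0 1
1 0 1
0 0 0

Answer: 0 1 0
1 0 0
0 0 1
1 0 1
0 0 0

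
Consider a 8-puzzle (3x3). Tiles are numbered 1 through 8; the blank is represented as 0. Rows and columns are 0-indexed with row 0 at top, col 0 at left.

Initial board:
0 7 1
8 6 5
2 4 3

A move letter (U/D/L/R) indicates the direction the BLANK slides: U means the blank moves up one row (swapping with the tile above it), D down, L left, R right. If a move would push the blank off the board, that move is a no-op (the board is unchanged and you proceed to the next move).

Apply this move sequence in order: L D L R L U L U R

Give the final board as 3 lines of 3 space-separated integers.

After move 1 (L):
0 7 1
8 6 5
2 4 3

After move 2 (D):
8 7 1
0 6 5
2 4 3

After move 3 (L):
8 7 1
0 6 5
2 4 3

After move 4 (R):
8 7 1
6 0 5
2 4 3

After move 5 (L):
8 7 1
0 6 5
2 4 3

After move 6 (U):
0 7 1
8 6 5
2 4 3

After move 7 (L):
0 7 1
8 6 5
2 4 3

After move 8 (U):
0 7 1
8 6 5
2 4 3

After move 9 (R):
7 0 1
8 6 5
2 4 3

Answer: 7 0 1
8 6 5
2 4 3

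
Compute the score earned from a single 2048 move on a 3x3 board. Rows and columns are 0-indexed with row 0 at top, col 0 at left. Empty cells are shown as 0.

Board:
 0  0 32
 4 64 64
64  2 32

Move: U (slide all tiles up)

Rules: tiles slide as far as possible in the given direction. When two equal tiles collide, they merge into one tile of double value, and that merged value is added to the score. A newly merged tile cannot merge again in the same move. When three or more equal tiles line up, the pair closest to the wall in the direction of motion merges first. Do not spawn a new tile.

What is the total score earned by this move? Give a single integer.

Answer: 0

Derivation:
Slide up:
col 0: [0, 4, 64] -> [4, 64, 0]  score +0 (running 0)
col 1: [0, 64, 2] -> [64, 2, 0]  score +0 (running 0)
col 2: [32, 64, 32] -> [32, 64, 32]  score +0 (running 0)
Board after move:
 4 64 32
64  2 64
 0  0 32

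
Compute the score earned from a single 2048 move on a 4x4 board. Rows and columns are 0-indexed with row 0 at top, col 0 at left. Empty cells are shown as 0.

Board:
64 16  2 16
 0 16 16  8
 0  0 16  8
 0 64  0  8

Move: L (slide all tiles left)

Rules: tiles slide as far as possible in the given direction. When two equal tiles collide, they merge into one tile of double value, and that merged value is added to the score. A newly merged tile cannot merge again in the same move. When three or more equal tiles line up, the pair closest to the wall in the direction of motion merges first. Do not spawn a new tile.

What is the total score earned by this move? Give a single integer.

Answer: 32

Derivation:
Slide left:
row 0: [64, 16, 2, 16] -> [64, 16, 2, 16]  score +0 (running 0)
row 1: [0, 16, 16, 8] -> [32, 8, 0, 0]  score +32 (running 32)
row 2: [0, 0, 16, 8] -> [16, 8, 0, 0]  score +0 (running 32)
row 3: [0, 64, 0, 8] -> [64, 8, 0, 0]  score +0 (running 32)
Board after move:
64 16  2 16
32  8  0  0
16  8  0  0
64  8  0  0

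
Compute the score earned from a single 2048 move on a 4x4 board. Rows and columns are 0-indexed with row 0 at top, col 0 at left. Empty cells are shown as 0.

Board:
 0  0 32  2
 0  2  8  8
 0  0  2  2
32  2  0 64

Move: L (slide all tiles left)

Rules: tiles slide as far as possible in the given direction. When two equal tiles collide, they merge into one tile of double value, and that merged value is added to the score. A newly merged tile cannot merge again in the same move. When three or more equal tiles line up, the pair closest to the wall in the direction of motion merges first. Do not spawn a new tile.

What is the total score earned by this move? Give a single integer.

Answer: 20

Derivation:
Slide left:
row 0: [0, 0, 32, 2] -> [32, 2, 0, 0]  score +0 (running 0)
row 1: [0, 2, 8, 8] -> [2, 16, 0, 0]  score +16 (running 16)
row 2: [0, 0, 2, 2] -> [4, 0, 0, 0]  score +4 (running 20)
row 3: [32, 2, 0, 64] -> [32, 2, 64, 0]  score +0 (running 20)
Board after move:
32  2  0  0
 2 16  0  0
 4  0  0  0
32  2 64  0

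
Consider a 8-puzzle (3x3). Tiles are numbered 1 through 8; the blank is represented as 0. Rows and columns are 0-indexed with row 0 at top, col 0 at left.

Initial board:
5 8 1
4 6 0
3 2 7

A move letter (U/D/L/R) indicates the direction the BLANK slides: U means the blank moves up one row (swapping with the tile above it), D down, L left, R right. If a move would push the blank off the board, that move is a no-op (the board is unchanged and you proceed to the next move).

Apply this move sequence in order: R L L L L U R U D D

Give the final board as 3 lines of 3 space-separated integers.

Answer: 8 4 1
5 2 6
3 0 7

Derivation:
After move 1 (R):
5 8 1
4 6 0
3 2 7

After move 2 (L):
5 8 1
4 0 6
3 2 7

After move 3 (L):
5 8 1
0 4 6
3 2 7

After move 4 (L):
5 8 1
0 4 6
3 2 7

After move 5 (L):
5 8 1
0 4 6
3 2 7

After move 6 (U):
0 8 1
5 4 6
3 2 7

After move 7 (R):
8 0 1
5 4 6
3 2 7

After move 8 (U):
8 0 1
5 4 6
3 2 7

After move 9 (D):
8 4 1
5 0 6
3 2 7

After move 10 (D):
8 4 1
5 2 6
3 0 7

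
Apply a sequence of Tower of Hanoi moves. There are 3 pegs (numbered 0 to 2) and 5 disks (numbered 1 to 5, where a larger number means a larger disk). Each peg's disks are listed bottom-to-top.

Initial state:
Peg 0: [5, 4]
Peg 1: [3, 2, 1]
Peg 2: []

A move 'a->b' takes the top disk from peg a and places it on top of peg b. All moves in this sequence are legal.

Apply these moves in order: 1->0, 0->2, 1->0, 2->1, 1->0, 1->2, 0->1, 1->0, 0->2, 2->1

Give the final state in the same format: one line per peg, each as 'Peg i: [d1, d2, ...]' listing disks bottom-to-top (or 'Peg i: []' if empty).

After move 1 (1->0):
Peg 0: [5, 4, 1]
Peg 1: [3, 2]
Peg 2: []

After move 2 (0->2):
Peg 0: [5, 4]
Peg 1: [3, 2]
Peg 2: [1]

After move 3 (1->0):
Peg 0: [5, 4, 2]
Peg 1: [3]
Peg 2: [1]

After move 4 (2->1):
Peg 0: [5, 4, 2]
Peg 1: [3, 1]
Peg 2: []

After move 5 (1->0):
Peg 0: [5, 4, 2, 1]
Peg 1: [3]
Peg 2: []

After move 6 (1->2):
Peg 0: [5, 4, 2, 1]
Peg 1: []
Peg 2: [3]

After move 7 (0->1):
Peg 0: [5, 4, 2]
Peg 1: [1]
Peg 2: [3]

After move 8 (1->0):
Peg 0: [5, 4, 2, 1]
Peg 1: []
Peg 2: [3]

After move 9 (0->2):
Peg 0: [5, 4, 2]
Peg 1: []
Peg 2: [3, 1]

After move 10 (2->1):
Peg 0: [5, 4, 2]
Peg 1: [1]
Peg 2: [3]

Answer: Peg 0: [5, 4, 2]
Peg 1: [1]
Peg 2: [3]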